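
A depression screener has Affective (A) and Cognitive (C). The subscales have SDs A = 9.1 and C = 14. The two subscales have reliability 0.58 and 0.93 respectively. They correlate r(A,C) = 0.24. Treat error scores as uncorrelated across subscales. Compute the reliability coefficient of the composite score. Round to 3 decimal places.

0.857

Var(A+C) = 9.1² + 14² + 2·[9.1·14·0.24] = 278.81 + 61.152 = 339.962.
Because errors are independent across components, Cov(Tᵢ,Tⱼ) = Cov(Xᵢ,Xⱼ); the off-diagonal part of the true-score variance is the same as above.
True-score variance = [9.1²·0.58 + 14²·0.93] + 61.152 = 230.31 + 61.152 = 291.462.
Reliability = 291.462 / 339.962 = 0.857.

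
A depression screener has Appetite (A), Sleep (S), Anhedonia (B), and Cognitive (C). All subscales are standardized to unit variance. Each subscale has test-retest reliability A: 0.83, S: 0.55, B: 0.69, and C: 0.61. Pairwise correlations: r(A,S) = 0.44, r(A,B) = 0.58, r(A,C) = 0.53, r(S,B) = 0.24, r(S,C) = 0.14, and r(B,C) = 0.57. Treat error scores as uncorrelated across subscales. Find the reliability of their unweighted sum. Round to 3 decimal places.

0.853

Var(A+S+B+C) = 4 + 2·[0.44 + 0.58 + 0.53 + 0.24 + 0.14 + 0.57] = 4 + 5 = 9.
With uncorrelated errors the cross-covariances are all true-score covariance, so they carry over unchanged; only the diagonal terms shrink to ρᵢσᵢ².
True-score variance = [0.83 + 0.55 + 0.69 + 0.61] + 5 = 2.68 + 5 = 7.68.
Reliability = 7.68 / 9 = 0.853.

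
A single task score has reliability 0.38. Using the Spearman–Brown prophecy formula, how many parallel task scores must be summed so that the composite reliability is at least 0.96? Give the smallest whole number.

40

k ≥ ρ*(1−ρ₁)/(ρ₁(1−ρ*)) = 0.96·0.62 / (0.38·0.04) = 39.158.
Smallest integer k = 40.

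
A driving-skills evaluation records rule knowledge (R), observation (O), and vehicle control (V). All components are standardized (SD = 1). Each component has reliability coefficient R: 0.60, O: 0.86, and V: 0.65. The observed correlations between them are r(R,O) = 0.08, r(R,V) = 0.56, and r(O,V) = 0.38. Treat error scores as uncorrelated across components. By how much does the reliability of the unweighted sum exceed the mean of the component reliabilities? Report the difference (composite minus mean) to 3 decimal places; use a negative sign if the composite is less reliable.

0.120

Var(sum) = 3 + 2.04 = 5.04; true-score variance = 2.11 + 2.04 = 4.15; composite reliability = 0.8234.
Mean component reliability = 0.7033.
Difference = 0.8234 − 0.7033 = 0.120.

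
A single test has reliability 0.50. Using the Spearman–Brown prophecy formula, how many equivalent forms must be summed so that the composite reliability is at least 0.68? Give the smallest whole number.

k ≥ ρ*(1−ρ₁)/(ρ₁(1−ρ*)) = 0.68·0.50 / (0.50·0.32) = 2.125.
Smallest integer k = 3.

3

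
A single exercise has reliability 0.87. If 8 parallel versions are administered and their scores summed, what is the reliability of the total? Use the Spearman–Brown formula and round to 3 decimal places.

0.982

ρ_k = kρ / (1 + (k−1)ρ) = 8·0.87 / (1 + 7·0.87) = 6.960 / 7.090 = 0.982.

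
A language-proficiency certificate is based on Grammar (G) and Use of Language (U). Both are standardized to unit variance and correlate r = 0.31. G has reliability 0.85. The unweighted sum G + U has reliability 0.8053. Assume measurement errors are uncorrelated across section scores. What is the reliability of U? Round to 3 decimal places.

Var(G+U) = 2 + 2·0.31 = 2.620.
True-score variance = ρ_G + ρ_U + 2·0.31, so 0.8053 = (0.85 + ρ_U + 0.62) / 2.620.
ρ_U = 0.8053·2.620 − 0.85 − 0.62 = 0.640.

0.640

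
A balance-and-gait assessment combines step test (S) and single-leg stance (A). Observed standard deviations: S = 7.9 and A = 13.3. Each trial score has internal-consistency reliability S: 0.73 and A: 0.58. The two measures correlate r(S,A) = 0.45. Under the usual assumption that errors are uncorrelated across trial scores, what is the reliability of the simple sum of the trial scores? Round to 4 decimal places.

0.7270

Var(S+A) = 7.9² + 13.3² + 2·[7.9·13.3·0.45] = 239.3 + 94.563 = 333.863.
Because errors are independent across components, Cov(Tᵢ,Tⱼ) = Cov(Xᵢ,Xⱼ); the off-diagonal part of the true-score variance is the same as above.
True-score variance = [7.9²·0.73 + 13.3²·0.58] + 94.563 = 148.155 + 94.563 = 242.719.
Reliability = 242.719 / 333.863 = 0.7270.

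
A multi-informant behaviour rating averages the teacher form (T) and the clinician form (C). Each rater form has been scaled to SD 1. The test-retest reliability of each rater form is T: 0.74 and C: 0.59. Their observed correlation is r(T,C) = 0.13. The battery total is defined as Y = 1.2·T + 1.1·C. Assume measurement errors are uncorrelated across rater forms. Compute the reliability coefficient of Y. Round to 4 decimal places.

0.7092

Var(Y) = 1.2² + 1.1² + 2·[1.32·0.13] = 2.65 + 0.3432 = 2.9932.
Because errors are independent across components, Cov(Tᵢ,Tⱼ) = Cov(Xᵢ,Xⱼ); the off-diagonal part of the true-score variance is the same as above.
True-score variance = [1.2²·0.74 + 1.1²·0.59] + 0.3432 = 1.7795 + 0.3432 = 2.1227.
Reliability = 2.1227 / 2.9932 = 0.7092.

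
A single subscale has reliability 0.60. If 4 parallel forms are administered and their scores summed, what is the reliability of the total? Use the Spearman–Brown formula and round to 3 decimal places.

0.857

ρ_k = kρ / (1 + (k−1)ρ) = 4·0.60 / (1 + 3·0.60) = 2.400 / 2.800 = 0.857.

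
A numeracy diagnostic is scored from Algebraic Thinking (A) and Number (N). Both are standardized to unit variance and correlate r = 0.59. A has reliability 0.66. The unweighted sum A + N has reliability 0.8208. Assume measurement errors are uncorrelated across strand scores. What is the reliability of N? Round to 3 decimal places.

0.770

Var(A+N) = 2 + 2·0.59 = 3.180.
True-score variance = ρ_A + ρ_N + 2·0.59, so 0.8208 = (0.66 + ρ_N + 1.18) / 3.180.
ρ_N = 0.8208·3.180 − 0.66 − 1.18 = 0.770.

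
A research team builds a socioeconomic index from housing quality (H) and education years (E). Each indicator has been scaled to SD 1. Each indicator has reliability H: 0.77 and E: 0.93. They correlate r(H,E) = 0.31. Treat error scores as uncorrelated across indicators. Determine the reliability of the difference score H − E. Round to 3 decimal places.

Var(H−E) = 1 + 1 − 2·0.31 = 2 − 0.62 = 1.38.
Under uncorrelated errors the observed covariances equal the true-score covariances, so only the own-variance terms attenuate.
True-score variance = [0.77 + 0.93] − 0.62 = 1.7 − 0.62 = 1.08.
Reliability = 1.08 / 1.38 = 0.783.

0.783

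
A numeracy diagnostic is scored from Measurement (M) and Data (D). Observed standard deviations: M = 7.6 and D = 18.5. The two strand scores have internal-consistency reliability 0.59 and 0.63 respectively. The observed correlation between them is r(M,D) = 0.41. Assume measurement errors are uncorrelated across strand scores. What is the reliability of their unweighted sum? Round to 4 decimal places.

Var(M+D) = 7.6² + 18.5² + 2·[7.6·18.5·0.41] = 400.01 + 115.292 = 515.302.
Because errors are independent across components, Cov(Tᵢ,Tⱼ) = Cov(Xᵢ,Xⱼ); the off-diagonal part of the true-score variance is the same as above.
True-score variance = [7.6²·0.59 + 18.5²·0.63] + 115.292 = 249.696 + 115.292 = 364.988.
Reliability = 364.988 / 515.302 = 0.7083.

0.7083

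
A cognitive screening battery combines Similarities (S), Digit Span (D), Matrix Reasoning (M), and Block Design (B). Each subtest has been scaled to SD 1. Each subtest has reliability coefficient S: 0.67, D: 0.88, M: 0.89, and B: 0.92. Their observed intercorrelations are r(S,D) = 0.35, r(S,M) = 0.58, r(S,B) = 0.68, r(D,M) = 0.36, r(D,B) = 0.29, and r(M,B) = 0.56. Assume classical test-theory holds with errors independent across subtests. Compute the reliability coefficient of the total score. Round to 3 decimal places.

0.934

Var(S+D+M+B) = 4 + 2·[0.35 + 0.58 + 0.68 + 0.36 + 0.29 + 0.56] = 4 + 5.64 = 9.64.
With uncorrelated errors the cross-covariances are all true-score covariance, so they carry over unchanged; only the diagonal terms shrink to ρᵢσᵢ².
True-score variance = [0.67 + 0.88 + 0.89 + 0.92] + 5.64 = 3.36 + 5.64 = 9.
Reliability = 9 / 9.64 = 0.934.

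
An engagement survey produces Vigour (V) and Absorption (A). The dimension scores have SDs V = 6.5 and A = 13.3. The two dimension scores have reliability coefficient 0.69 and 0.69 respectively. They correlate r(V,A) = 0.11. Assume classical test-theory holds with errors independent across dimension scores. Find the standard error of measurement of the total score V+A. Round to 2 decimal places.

Var(total) = 219.14 + 19.019 = 238.159.
True-score variance = 151.207 + 19.019 = 170.226, so reliability = 0.7148.
Error variance = 238.159 − 170.226 = 67.9334; SEM = √67.9334 = 8.24.

8.24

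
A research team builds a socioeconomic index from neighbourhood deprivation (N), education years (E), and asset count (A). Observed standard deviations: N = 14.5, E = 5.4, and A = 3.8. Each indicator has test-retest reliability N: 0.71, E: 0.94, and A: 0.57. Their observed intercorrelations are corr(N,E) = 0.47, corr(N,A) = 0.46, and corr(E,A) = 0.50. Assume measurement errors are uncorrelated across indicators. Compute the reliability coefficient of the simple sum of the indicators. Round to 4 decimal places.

0.8271

Var(N+E+A) = 14.5² + 5.4² + 3.8² + 2·[14.5·5.4·0.47 + 14.5·3.8·0.46 + 5.4·3.8·0.50] = 253.85 + 144.814 = 398.664.
Under uncorrelated errors the observed covariances equal the true-score covariances, so only the own-variance terms attenuate.
True-score variance = [14.5²·0.71 + 5.4²·0.94 + 3.8²·0.57] + 144.814 = 184.919 + 144.814 = 329.733.
Reliability = 329.733 / 398.664 = 0.8271.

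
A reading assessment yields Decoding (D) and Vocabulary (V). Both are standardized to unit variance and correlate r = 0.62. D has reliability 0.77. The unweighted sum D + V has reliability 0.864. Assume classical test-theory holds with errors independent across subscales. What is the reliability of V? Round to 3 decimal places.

0.789

Var(D+V) = 2 + 2·0.62 = 3.240.
True-score variance = ρ_D + ρ_V + 2·0.62, so 0.864 = (0.77 + ρ_V + 1.24) / 3.240.
ρ_V = 0.864·3.240 − 0.77 − 1.24 = 0.789.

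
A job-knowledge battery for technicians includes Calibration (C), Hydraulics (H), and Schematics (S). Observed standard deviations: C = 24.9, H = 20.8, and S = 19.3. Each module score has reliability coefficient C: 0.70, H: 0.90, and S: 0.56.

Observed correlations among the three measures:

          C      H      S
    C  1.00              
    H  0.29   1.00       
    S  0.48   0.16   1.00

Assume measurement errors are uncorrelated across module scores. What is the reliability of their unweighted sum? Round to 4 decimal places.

Var(C+H+S) = 24.9² + 20.8² + 19.3² + 2·[24.9·20.8·0.29 + 24.9·19.3·0.48 + 20.8·19.3·0.16] = 1425.14 + 890.202 = 2315.34.
With uncorrelated errors the cross-covariances are all true-score covariance, so they carry over unchanged; only the diagonal terms shrink to ρᵢσᵢ².
True-score variance = [24.9²·0.70 + 20.8²·0.90 + 19.3²·0.56] + 890.202 = 1031.98 + 890.202 = 1922.18.
Reliability = 1922.18 / 2315.34 = 0.8302.

0.8302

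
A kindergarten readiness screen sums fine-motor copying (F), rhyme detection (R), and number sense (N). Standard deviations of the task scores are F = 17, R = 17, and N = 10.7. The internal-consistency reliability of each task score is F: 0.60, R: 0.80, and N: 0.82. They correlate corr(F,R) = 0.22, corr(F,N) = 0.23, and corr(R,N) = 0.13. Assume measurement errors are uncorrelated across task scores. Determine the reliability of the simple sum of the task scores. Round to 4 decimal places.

0.7959

Var(F+R+N) = 17² + 17² + 10.7² + 2·[17·17·0.22 + 17·10.7·0.23 + 17·10.7·0.13] = 692.49 + 258.128 = 950.618.
Under uncorrelated errors the observed covariances equal the true-score covariances, so only the own-variance terms attenuate.
True-score variance = [17²·0.60 + 17²·0.80 + 10.7²·0.82] + 258.128 = 498.482 + 258.128 = 756.61.
Reliability = 756.61 / 950.618 = 0.7959.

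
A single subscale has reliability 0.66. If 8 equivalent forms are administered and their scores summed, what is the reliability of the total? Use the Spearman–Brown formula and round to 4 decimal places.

ρ_k = kρ / (1 + (k−1)ρ) = 8·0.66 / (1 + 7·0.66) = 5.280 / 5.620 = 0.9395.

0.9395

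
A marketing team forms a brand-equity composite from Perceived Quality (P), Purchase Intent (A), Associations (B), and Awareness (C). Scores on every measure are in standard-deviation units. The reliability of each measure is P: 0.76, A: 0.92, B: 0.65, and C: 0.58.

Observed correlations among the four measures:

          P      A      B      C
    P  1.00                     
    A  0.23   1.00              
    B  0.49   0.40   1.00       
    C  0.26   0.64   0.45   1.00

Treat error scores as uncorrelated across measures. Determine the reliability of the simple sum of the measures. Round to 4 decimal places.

Var(P+A+B+C) = 4 + 2·[0.23 + 0.49 + 0.26 + 0.40 + 0.64 + 0.45] = 4 + 4.94 = 8.94.
With uncorrelated errors the cross-covariances are all true-score covariance, so they carry over unchanged; only the diagonal terms shrink to ρᵢσᵢ².
True-score variance = [0.76 + 0.92 + 0.65 + 0.58] + 4.94 = 2.91 + 4.94 = 7.85.
Reliability = 7.85 / 8.94 = 0.8781.

0.8781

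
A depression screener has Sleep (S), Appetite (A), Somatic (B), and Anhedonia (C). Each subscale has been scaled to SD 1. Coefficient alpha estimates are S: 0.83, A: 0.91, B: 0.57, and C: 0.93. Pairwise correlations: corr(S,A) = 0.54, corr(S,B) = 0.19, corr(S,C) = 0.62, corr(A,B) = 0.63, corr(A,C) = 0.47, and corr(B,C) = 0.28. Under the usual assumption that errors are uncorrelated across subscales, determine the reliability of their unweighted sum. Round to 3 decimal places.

0.920

Var(S+A+B+C) = 4 + 2·[0.54 + 0.19 + 0.62 + 0.63 + 0.47 + 0.28] = 4 + 5.46 = 9.46.
Because errors are independent across components, Cov(Tᵢ,Tⱼ) = Cov(Xᵢ,Xⱼ); the off-diagonal part of the true-score variance is the same as above.
True-score variance = [0.83 + 0.91 + 0.57 + 0.93] + 5.46 = 3.24 + 5.46 = 8.7.
Reliability = 8.7 / 9.46 = 0.920.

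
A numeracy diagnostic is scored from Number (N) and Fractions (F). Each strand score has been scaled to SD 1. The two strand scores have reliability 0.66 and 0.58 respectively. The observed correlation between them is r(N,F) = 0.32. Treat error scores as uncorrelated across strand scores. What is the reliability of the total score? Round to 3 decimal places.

0.712

Var(N+F) = 2 + 2·[0.32] = 2 + 0.64 = 2.64.
Under uncorrelated errors the observed covariances equal the true-score covariances, so only the own-variance terms attenuate.
True-score variance = [0.66 + 0.58] + 0.64 = 1.24 + 0.64 = 1.88.
Reliability = 1.88 / 2.64 = 0.712.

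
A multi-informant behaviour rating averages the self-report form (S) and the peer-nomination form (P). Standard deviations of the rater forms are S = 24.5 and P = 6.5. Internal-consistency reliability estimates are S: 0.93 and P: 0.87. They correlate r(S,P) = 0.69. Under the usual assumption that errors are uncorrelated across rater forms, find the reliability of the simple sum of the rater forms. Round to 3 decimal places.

Var(S+P) = 24.5² + 6.5² + 2·[24.5·6.5·0.69] = 642.5 + 219.765 = 862.265.
Because errors are independent across components, Cov(Tᵢ,Tⱼ) = Cov(Xᵢ,Xⱼ); the off-diagonal part of the true-score variance is the same as above.
True-score variance = [24.5²·0.93 + 6.5²·0.87] + 219.765 = 594.99 + 219.765 = 814.755.
Reliability = 814.755 / 862.265 = 0.945.

0.945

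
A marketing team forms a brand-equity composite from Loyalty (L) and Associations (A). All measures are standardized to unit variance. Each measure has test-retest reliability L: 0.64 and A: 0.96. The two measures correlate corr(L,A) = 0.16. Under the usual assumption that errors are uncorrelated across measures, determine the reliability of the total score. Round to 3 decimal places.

0.828

Var(L+A) = 2 + 2·[0.16] = 2 + 0.32 = 2.32.
Because errors are independent across components, Cov(Tᵢ,Tⱼ) = Cov(Xᵢ,Xⱼ); the off-diagonal part of the true-score variance is the same as above.
True-score variance = [0.64 + 0.96] + 0.32 = 1.6 + 0.32 = 1.92.
Reliability = 1.92 / 2.32 = 0.828.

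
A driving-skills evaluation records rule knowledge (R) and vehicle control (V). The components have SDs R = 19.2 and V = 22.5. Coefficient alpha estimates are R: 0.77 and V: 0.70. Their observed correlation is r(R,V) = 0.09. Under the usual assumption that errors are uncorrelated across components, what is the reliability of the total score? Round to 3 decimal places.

0.752

Var(R+V) = 19.2² + 22.5² + 2·[19.2·22.5·0.09] = 874.89 + 77.76 = 952.65.
With uncorrelated errors the cross-covariances are all true-score covariance, so they carry over unchanged; only the diagonal terms shrink to ρᵢσᵢ².
True-score variance = [19.2²·0.77 + 22.5²·0.70] + 77.76 = 638.228 + 77.76 = 715.988.
Reliability = 715.988 / 952.65 = 0.752.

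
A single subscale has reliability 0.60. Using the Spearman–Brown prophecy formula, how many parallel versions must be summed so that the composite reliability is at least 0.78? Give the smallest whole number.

k ≥ ρ*(1−ρ₁)/(ρ₁(1−ρ*)) = 0.78·0.40 / (0.60·0.22) = 2.364.
Smallest integer k = 3.

3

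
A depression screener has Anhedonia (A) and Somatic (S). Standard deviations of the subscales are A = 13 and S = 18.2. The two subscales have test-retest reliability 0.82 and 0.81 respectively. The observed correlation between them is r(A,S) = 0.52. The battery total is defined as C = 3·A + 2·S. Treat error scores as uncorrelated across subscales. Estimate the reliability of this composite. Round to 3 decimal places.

0.878

Var(C) = 3²·13² + 2²·18.2² + 2·[6·13·18.2·0.52] = 2845.96 + 1476.38 = 4322.34.
With uncorrelated errors the cross-covariances are all true-score covariance, so they carry over unchanged; only the diagonal terms shrink to ρᵢσᵢ².
True-score variance = [3²·13²·0.82 + 2²·18.2²·0.81] + 1476.38 = 2320.44 + 1476.38 = 3796.82.
Reliability = 3796.82 / 4322.34 = 0.878.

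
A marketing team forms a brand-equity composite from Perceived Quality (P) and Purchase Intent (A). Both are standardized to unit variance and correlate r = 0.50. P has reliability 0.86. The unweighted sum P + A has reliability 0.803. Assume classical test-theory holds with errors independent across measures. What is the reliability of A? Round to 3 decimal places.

0.549

Var(P+A) = 2 + 2·0.50 = 3.000.
True-score variance = ρ_P + ρ_A + 2·0.50, so 0.803 = (0.86 + ρ_A + 1.00) / 3.000.
ρ_A = 0.803·3.000 − 0.86 − 1.00 = 0.549.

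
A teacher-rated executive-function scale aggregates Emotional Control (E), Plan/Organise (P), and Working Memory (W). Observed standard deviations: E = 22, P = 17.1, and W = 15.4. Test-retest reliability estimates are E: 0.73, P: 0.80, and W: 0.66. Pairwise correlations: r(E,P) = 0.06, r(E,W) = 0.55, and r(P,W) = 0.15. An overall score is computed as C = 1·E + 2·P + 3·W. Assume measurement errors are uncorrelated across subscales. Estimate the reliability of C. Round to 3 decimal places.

Var(C) = 22² + 2²·17.1² + 3²·15.4² + 2·[2·22·17.1·0.06 + 3·22·15.4·0.55 + 6·17.1·15.4·0.15] = 3788.08 + 1682.34 = 5470.42.
With uncorrelated errors the cross-covariances are all true-score covariance, so they carry over unchanged; only the diagonal terms shrink to ρᵢσᵢ².
True-score variance = [22²·0.73 + 2²·17.1²·0.80 + 3²·15.4²·0.66] + 1682.34 = 2697.76 + 1682.34 = 4380.1.
Reliability = 4380.1 / 5470.42 = 0.801.

0.801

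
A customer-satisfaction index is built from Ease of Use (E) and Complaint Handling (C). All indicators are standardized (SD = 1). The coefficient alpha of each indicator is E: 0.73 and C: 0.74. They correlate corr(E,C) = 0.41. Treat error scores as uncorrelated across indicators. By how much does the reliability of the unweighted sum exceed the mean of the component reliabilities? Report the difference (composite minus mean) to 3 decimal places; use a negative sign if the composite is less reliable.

0.077

Var(sum) = 2 + 0.82 = 2.82; true-score variance = 1.47 + 0.82 = 2.29; composite reliability = 0.8121.
Mean component reliability = 0.7350.
Difference = 0.8121 − 0.7350 = 0.077.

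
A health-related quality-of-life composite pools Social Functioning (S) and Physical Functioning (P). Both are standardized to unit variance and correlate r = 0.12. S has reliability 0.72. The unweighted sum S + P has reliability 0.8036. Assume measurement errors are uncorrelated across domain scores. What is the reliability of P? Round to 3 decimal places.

Var(S+P) = 2 + 2·0.12 = 2.240.
True-score variance = ρ_S + ρ_P + 2·0.12, so 0.8036 = (0.72 + ρ_P + 0.24) / 2.240.
ρ_P = 0.8036·2.240 − 0.72 − 0.24 = 0.840.

0.840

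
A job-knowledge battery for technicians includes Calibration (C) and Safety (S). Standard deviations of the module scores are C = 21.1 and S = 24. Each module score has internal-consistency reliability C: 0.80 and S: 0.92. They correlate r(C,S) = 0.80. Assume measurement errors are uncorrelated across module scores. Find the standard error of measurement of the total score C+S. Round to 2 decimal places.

Var(total) = 1021.21 + 810.24 = 1831.45.
True-score variance = 886.088 + 810.24 = 1696.33, so reliability = 0.9262.
Error variance = 1831.45 − 1696.33 = 135.122; SEM = √135.122 = 11.62.

11.62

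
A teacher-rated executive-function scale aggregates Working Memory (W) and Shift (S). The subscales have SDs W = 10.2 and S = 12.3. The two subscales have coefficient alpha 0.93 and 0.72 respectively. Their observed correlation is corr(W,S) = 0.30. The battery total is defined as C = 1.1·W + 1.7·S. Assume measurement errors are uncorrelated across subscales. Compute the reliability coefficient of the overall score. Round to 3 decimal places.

0.814

Var(C) = 1.1²·10.2² + 1.7²·12.3² + 2·[1.87·10.2·12.3·0.30] = 563.116 + 140.766 = 703.883.
Under uncorrelated errors the observed covariances equal the true-score covariances, so only the own-variance terms attenuate.
True-score variance = [1.1²·10.2²·0.93 + 1.7²·12.3²·0.72] + 140.766 = 431.88 + 140.766 = 572.647.
Reliability = 572.647 / 703.883 = 0.814.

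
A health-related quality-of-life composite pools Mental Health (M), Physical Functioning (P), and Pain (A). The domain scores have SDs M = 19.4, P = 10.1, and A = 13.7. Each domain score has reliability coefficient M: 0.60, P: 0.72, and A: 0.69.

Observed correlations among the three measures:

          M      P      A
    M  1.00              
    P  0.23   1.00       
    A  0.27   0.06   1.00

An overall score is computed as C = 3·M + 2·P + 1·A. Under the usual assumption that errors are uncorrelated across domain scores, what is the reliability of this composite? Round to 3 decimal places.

Var(C) = 3²·19.4² + 2²·10.1² + 13.7² + 2·[6·19.4·10.1·0.23 + 3·19.4·13.7·0.27 + 2·10.1·13.7·0.06] = 3982.97 + 1004.57 = 4987.54.
Because errors are independent across components, Cov(Tᵢ,Tⱼ) = Cov(Xᵢ,Xⱼ); the off-diagonal part of the true-score variance is the same as above.
True-score variance = [3²·19.4²·0.60 + 2²·10.1²·0.72 + 13.7²·0.69] + 1004.57 = 2455.64 + 1004.57 = 3460.21.
Reliability = 3460.21 / 4987.54 = 0.694.

0.694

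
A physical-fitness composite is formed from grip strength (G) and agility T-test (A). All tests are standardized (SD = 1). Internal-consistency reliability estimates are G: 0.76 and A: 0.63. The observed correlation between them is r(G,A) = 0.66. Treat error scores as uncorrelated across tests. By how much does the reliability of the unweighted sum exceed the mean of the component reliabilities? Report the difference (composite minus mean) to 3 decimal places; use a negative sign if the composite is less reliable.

0.121

Var(sum) = 2 + 1.32 = 3.32; true-score variance = 1.39 + 1.32 = 2.71; composite reliability = 0.8163.
Mean component reliability = 0.6950.
Difference = 0.8163 − 0.6950 = 0.121.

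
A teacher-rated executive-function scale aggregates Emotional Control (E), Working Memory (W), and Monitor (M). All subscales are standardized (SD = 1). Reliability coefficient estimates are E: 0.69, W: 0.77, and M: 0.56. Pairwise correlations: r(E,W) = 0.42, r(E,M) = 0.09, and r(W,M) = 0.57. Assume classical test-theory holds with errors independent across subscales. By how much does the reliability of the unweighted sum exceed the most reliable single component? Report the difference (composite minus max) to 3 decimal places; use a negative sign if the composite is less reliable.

0.040

Var(sum) = 3 + 2.16 = 5.16; true-score variance = 2.02 + 2.16 = 4.18; composite reliability = 0.8101.
Max component reliability = 0.7700.
Difference = 0.8101 − 0.7700 = 0.040.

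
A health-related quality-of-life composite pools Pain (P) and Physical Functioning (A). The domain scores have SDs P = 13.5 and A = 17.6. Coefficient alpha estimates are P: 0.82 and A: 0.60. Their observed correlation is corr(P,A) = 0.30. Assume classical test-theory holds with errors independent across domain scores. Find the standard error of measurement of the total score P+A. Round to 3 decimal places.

Var(total) = 492.01 + 142.56 = 634.57.
True-score variance = 335.301 + 142.56 = 477.861, so reliability = 0.7530.
Error variance = 634.57 − 477.861 = 156.709; SEM = √156.709 = 12.518.

12.518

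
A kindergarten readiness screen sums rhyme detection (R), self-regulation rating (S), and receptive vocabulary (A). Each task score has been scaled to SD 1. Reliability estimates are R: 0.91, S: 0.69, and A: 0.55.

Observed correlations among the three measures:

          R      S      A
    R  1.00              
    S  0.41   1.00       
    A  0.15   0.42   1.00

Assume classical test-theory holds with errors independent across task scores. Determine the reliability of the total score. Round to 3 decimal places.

Var(R+S+A) = 3 + 2·[0.41 + 0.15 + 0.42] = 3 + 1.96 = 4.96.
Under uncorrelated errors the observed covariances equal the true-score covariances, so only the own-variance terms attenuate.
True-score variance = [0.91 + 0.69 + 0.55] + 1.96 = 2.15 + 1.96 = 4.11.
Reliability = 4.11 / 4.96 = 0.829.

0.829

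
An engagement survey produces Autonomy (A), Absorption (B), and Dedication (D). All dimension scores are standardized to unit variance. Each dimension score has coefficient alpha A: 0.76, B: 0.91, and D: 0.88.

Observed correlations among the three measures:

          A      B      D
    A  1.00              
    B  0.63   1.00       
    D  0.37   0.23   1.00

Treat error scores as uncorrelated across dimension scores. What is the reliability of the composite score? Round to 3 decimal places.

0.918

Var(A+B+D) = 3 + 2·[0.63 + 0.37 + 0.23] = 3 + 2.46 = 5.46.
Because errors are independent across components, Cov(Tᵢ,Tⱼ) = Cov(Xᵢ,Xⱼ); the off-diagonal part of the true-score variance is the same as above.
True-score variance = [0.76 + 0.91 + 0.88] + 2.46 = 2.55 + 2.46 = 5.01.
Reliability = 5.01 / 5.46 = 0.918.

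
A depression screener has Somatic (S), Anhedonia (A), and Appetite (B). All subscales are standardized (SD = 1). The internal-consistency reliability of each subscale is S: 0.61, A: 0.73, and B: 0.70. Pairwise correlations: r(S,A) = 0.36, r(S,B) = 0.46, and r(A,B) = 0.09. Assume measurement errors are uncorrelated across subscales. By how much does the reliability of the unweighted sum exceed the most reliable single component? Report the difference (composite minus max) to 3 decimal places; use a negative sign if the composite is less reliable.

Var(sum) = 3 + 1.82 = 4.82; true-score variance = 2.04 + 1.82 = 3.86; composite reliability = 0.8008.
Max component reliability = 0.7300.
Difference = 0.8008 − 0.7300 = 0.071.

0.071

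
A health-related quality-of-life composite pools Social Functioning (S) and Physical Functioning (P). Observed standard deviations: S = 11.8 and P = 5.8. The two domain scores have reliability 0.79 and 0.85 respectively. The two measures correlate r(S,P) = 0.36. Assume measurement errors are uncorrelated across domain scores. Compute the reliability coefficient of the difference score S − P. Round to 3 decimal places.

Var(S−P) = 11.8² + 5.8² − 2·11.8·5.8·0.36 = 172.88 − 49.2768 = 123.603.
With uncorrelated errors the cross-covariances are all true-score covariance, so they carry over unchanged; only the diagonal terms shrink to ρᵢσᵢ².
True-score variance = [11.8²·0.79 + 5.8²·0.85] − 49.2768 = 138.594 − 49.2768 = 89.3168.
Reliability = 89.3168 / 123.603 = 0.723.

0.723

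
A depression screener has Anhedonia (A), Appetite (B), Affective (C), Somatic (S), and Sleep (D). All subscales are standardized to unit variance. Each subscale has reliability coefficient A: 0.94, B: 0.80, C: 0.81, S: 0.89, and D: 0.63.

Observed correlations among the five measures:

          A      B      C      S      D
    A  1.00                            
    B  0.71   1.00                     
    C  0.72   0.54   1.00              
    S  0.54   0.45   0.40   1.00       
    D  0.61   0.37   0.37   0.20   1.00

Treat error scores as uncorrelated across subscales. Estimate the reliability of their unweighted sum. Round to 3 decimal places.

0.937

Var(A+B+C+S+D) = 5 + 2·[0.71 + 0.72 + 0.54 + 0.61 + 0.54 + 0.45 + 0.37 + 0.40 + 0.37 + 0.20] = 5 + 9.82 = 14.82.
Under uncorrelated errors the observed covariances equal the true-score covariances, so only the own-variance terms attenuate.
True-score variance = [0.94 + 0.80 + 0.81 + 0.89 + 0.63] + 9.82 = 4.07 + 9.82 = 13.89.
Reliability = 13.89 / 14.82 = 0.937.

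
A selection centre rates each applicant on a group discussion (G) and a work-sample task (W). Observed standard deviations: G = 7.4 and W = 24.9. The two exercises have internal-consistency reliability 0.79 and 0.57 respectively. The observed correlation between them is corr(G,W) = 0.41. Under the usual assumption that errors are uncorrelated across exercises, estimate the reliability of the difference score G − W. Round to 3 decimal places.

0.469

Var(G−W) = 7.4² + 24.9² − 2·7.4·24.9·0.41 = 674.77 − 151.093 = 523.677.
Because errors are independent across components, Cov(Tᵢ,Tⱼ) = Cov(Xᵢ,Xⱼ); the off-diagonal part of the true-score variance is the same as above.
True-score variance = [7.4²·0.79 + 24.9²·0.57] − 151.093 = 396.666 − 151.093 = 245.573.
Reliability = 245.573 / 523.677 = 0.469.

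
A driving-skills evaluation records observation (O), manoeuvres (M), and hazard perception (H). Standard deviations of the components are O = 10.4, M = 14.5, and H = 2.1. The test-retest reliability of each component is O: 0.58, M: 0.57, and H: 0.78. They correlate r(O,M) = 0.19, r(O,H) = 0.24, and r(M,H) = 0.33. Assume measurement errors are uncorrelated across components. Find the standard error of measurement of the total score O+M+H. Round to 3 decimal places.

11.696

Var(total) = 322.82 + 87.8842 = 410.704.
True-score variance = 186.015 + 87.8842 = 273.899, so reliability = 0.6669.
Error variance = 410.704 − 273.899 = 136.805; SEM = √136.805 = 11.696.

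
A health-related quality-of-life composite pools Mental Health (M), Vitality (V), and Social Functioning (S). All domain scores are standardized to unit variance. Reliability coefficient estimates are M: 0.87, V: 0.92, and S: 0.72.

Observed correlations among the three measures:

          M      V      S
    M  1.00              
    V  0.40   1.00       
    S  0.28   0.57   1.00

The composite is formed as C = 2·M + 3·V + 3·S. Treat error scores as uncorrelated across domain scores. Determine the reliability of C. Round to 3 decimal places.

Var(C) = 2² + 3² + 3² + 2·[6·0.40 + 6·0.28 + 9·0.57] = 22 + 18.42 = 40.42.
With uncorrelated errors the cross-covariances are all true-score covariance, so they carry over unchanged; only the diagonal terms shrink to ρᵢσᵢ².
True-score variance = [2²·0.87 + 3²·0.92 + 3²·0.72] + 18.42 = 18.24 + 18.42 = 36.66.
Reliability = 36.66 / 40.42 = 0.907.

0.907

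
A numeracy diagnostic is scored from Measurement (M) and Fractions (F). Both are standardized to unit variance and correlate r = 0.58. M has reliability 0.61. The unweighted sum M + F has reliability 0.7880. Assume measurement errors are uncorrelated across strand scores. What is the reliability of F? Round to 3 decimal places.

Var(M+F) = 2 + 2·0.58 = 3.160.
True-score variance = ρ_M + ρ_F + 2·0.58, so 0.7880 = (0.61 + ρ_F + 1.16) / 3.160.
ρ_F = 0.7880·3.160 − 0.61 − 1.16 = 0.720.

0.720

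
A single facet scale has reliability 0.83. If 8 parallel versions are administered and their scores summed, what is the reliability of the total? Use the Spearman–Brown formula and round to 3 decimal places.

0.975

ρ_k = kρ / (1 + (k−1)ρ) = 8·0.83 / (1 + 7·0.83) = 6.640 / 6.810 = 0.975.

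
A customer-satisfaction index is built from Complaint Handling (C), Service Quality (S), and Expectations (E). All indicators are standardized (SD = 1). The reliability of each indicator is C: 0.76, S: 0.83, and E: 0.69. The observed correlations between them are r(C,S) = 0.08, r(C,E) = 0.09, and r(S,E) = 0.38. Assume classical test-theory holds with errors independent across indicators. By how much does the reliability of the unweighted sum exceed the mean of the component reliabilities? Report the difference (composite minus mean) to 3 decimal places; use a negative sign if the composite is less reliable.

Var(sum) = 3 + 1.1 = 4.1; true-score variance = 2.28 + 1.1 = 3.38; composite reliability = 0.8244.
Mean component reliability = 0.7600.
Difference = 0.8244 − 0.7600 = 0.064.

0.064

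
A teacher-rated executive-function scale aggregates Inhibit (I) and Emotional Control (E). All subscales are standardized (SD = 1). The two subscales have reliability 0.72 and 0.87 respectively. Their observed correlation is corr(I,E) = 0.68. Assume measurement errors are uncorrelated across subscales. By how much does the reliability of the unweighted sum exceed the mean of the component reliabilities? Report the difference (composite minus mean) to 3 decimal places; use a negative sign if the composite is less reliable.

Var(sum) = 2 + 1.36 = 3.36; true-score variance = 1.59 + 1.36 = 2.95; composite reliability = 0.8780.
Mean component reliability = 0.7950.
Difference = 0.8780 − 0.7950 = 0.083.

0.083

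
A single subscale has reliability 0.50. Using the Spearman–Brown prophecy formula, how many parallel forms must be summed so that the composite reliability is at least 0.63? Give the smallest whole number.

k ≥ ρ*(1−ρ₁)/(ρ₁(1−ρ*)) = 0.63·0.50 / (0.50·0.37) = 1.703.
Smallest integer k = 2.

2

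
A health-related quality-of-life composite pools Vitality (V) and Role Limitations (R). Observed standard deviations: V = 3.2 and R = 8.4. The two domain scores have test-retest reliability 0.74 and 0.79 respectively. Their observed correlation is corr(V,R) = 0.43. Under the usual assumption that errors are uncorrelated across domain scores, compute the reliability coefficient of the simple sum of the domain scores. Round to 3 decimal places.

0.832

Var(V+R) = 3.2² + 8.4² + 2·[3.2·8.4·0.43] = 80.8 + 23.1168 = 103.917.
With uncorrelated errors the cross-covariances are all true-score covariance, so they carry over unchanged; only the diagonal terms shrink to ρᵢσᵢ².
True-score variance = [3.2²·0.74 + 8.4²·0.79] + 23.1168 = 63.32 + 23.1168 = 86.4368.
Reliability = 86.4368 / 103.917 = 0.832.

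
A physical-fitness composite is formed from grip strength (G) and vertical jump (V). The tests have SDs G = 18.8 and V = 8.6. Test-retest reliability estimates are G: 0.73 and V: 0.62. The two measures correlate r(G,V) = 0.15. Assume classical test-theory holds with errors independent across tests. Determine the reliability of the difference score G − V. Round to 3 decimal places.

0.674

Var(G−V) = 18.8² + 8.6² − 2·18.8·8.6·0.15 = 427.4 − 48.504 = 378.896.
With uncorrelated errors the cross-covariances are all true-score covariance, so they carry over unchanged; only the diagonal terms shrink to ρᵢσᵢ².
True-score variance = [18.8²·0.73 + 8.6²·0.62] − 48.504 = 303.866 − 48.504 = 255.362.
Reliability = 255.362 / 378.896 = 0.674.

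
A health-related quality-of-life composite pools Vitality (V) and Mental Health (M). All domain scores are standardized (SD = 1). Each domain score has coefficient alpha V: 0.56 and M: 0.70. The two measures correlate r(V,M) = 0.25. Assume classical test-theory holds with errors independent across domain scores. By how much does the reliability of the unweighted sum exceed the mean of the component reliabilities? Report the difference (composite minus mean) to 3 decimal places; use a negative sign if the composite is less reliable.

0.074

Var(sum) = 2 + 0.5 = 2.5; true-score variance = 1.26 + 0.5 = 1.76; composite reliability = 0.7040.
Mean component reliability = 0.6300.
Difference = 0.7040 − 0.6300 = 0.074.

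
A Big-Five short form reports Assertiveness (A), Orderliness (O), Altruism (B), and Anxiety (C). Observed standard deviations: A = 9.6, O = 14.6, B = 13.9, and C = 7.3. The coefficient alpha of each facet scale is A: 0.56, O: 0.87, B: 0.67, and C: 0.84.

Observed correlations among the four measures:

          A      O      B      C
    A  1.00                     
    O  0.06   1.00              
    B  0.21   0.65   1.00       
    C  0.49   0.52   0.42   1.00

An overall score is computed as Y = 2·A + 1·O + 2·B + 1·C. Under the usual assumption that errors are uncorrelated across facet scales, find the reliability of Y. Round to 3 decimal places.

0.826

Var(Y) = 2²·9.6² + 14.6² + 2²·13.9² + 7.3² + 2·[2·9.6·14.6·0.06 + 4·9.6·13.9·0.21 + 2·9.6·7.3·0.49 + 2·14.6·13.9·0.65 + 14.6·7.3·0.52 + 2·13.9·7.3·0.42] = 1407.93 + 1204.13 = 2612.06.
With uncorrelated errors the cross-covariances are all true-score covariance, so they carry over unchanged; only the diagonal terms shrink to ρᵢσᵢ².
True-score variance = [2²·9.6²·0.56 + 14.6²·0.87 + 2²·13.9²·0.67 + 7.3²·0.84] + 1204.13 = 954.454 + 1204.13 = 2158.59.
Reliability = 2158.59 / 2612.06 = 0.826.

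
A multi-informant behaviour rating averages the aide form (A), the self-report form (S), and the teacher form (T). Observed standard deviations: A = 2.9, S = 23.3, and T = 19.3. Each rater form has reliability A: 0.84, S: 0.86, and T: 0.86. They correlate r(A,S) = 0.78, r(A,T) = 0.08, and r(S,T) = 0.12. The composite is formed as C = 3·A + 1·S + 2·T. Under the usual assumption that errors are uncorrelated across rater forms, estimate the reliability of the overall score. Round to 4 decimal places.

0.8899

Var(C) = 3²·2.9² + 23.3² + 2²·19.3² + 2·[3·2.9·23.3·0.78 + 6·2.9·19.3·0.08 + 2·23.3·19.3·0.12] = 2108.54 + 585.81 = 2694.35.
Because errors are independent across components, Cov(Tᵢ,Tⱼ) = Cov(Xᵢ,Xⱼ); the off-diagonal part of the true-score variance is the same as above.
True-score variance = [3²·2.9²·0.84 + 23.3²·0.86 + 2²·19.3²·0.86] + 585.81 = 1811.83 + 585.81 = 2397.64.
Reliability = 2397.64 / 2694.35 = 0.8899.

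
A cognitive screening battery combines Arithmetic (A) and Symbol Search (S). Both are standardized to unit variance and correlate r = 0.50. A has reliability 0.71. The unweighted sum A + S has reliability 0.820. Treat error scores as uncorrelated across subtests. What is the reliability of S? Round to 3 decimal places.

Var(A+S) = 2 + 2·0.50 = 3.000.
True-score variance = ρ_A + ρ_S + 2·0.50, so 0.820 = (0.71 + ρ_S + 1.00) / 3.000.
ρ_S = 0.820·3.000 − 0.71 − 1.00 = 0.750.

0.750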